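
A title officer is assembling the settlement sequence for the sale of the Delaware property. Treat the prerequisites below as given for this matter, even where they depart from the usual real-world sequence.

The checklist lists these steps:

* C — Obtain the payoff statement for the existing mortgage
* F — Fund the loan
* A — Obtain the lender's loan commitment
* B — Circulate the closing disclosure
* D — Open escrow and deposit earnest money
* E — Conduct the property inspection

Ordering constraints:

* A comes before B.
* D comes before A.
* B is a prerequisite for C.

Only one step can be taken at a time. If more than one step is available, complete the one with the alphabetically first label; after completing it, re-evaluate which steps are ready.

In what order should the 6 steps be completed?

D, A, B, C, E, F

Nothing is required for D, E and F. D has the earlier label → D first.
A, E and F are all available; A has the earlier label → A.
B now also ready, so the ready set is {B, E, F}; B has the earlier label → B.
C now also ready, so the ready set is {C, E, F}; C has the earlier label → C.
Ready: E and F. E has the earlier label → E.
That leaves F as the only ready step → F.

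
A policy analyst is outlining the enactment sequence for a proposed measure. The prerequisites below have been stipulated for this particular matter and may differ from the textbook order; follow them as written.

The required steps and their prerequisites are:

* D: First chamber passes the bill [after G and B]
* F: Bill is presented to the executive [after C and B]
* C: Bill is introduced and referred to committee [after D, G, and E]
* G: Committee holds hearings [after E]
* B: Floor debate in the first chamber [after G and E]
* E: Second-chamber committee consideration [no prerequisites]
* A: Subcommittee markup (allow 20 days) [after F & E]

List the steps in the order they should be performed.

E is the only step with nothing outstanding, so it goes first.
G needed E, now all done → G.
That leaves B as the only ready step → B.
That leaves D as the only ready step → D.
C is the only step now ready → C.
That leaves F as the only ready step → F.
Next only A has its prerequisites met → A.

E G B D C F A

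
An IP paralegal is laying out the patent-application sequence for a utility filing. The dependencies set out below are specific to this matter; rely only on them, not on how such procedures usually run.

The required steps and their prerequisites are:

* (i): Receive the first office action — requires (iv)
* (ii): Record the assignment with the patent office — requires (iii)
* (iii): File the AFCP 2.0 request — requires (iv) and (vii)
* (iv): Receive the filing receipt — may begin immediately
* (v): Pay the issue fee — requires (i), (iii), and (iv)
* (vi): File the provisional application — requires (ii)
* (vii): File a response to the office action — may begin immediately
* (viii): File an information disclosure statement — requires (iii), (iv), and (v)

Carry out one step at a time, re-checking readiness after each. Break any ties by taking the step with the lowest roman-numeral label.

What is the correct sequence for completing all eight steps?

(iv) (i) (vii) (iii) (ii) (v) (vi) (viii)

Nothing is required for (iv) and (vii). (iv) has the earlier label → (iv) first.
(i) now also ready, so the ready set is {(i), (vii)}; (i) has the earlier label → (i).
(vii) is the only step now ready → (vii).
(iii) needed (iv) and (vii), now all done → (iii).
Now (ii) and (v) have their prerequisites met. (ii) has the earlier label, so (ii) next.
(v) and (vi) are both available; (v) has the earlier label → (v).
(vi) and (viii) are both available; (vi) has the earlier label → (vi).
That leaves (viii) as the only ready step → (viii).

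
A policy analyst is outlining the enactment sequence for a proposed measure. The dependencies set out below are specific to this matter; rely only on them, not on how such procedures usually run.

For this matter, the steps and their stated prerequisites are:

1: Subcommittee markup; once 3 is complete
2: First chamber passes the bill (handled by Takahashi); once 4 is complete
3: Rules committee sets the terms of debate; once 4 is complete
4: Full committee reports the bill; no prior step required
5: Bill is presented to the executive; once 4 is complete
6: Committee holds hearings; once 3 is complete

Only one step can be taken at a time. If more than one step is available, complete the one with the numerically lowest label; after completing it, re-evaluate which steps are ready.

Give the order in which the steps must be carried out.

4 2 3 1 5 6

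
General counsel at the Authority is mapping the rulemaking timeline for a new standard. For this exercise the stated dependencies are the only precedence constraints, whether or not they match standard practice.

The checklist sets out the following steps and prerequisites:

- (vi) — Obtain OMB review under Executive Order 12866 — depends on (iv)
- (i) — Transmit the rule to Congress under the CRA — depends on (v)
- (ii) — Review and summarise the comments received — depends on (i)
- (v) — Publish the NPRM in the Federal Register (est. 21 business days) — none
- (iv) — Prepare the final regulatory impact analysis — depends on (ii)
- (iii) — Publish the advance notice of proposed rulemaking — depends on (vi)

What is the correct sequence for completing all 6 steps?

Only (v) has no prerequisites, so it is first.
Next only (i) has its prerequisites met → (i).
(ii) needed (i), now all done → (ii).
(iv) needed (ii), now all done → (iv).
(vi) needed (iv), now all done → (vi).
(iii) needed (vi), now all done → (iii).

(v) (i) (ii) (iv) (vi) (iii)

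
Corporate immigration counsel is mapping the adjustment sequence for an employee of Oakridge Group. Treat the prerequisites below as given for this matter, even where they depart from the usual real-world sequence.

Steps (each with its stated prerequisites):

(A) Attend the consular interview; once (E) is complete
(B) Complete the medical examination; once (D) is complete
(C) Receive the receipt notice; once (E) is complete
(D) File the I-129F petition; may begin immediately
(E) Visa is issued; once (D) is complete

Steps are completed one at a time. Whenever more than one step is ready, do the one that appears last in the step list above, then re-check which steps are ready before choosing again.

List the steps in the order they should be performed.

(D), (E), (C), (B), (A)

(D) is the only step with nothing outstanding, so it goes first.
Ready: (E) and (B). (E) is listed later → (E).
(C) and (A) now also ready, so the ready set is {(C), (B), (A)}; (C) is listed later → (C).
Ready: (B) and (A). (B) is listed later → (B).
That leaves (A) as the only ready step → (A).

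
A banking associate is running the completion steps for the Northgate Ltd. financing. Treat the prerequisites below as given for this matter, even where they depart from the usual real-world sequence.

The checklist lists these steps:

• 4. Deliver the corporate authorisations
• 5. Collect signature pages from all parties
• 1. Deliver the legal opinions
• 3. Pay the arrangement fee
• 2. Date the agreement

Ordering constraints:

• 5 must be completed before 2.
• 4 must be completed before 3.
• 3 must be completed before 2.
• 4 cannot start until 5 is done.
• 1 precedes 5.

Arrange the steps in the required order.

1, 5, 4, 3, 2

Only 1 has no prerequisites, so it is first.
That leaves 5 as the only ready step → 5.
That leaves 4 as the only ready step → 4.
That leaves 3 as the only ready step → 3.
2 needed 5 and 3, now all done → 2.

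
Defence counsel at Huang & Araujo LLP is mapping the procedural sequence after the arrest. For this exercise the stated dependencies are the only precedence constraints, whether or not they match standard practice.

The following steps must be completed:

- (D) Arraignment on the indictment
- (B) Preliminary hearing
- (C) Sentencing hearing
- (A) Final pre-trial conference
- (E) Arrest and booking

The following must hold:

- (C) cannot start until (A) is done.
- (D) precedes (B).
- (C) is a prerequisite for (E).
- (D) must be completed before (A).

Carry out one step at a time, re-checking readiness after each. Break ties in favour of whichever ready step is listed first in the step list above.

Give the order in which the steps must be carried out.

(D) has no prerequisites → (D) first.
Ready: (B) and (A). (B) is listed earlier → (B).
(A) is the only step now ready → (A).
(C) is the only step now ready → (C).
Next only (E) has its prerequisites met → (E).

(D) (B) (A) (C) (E)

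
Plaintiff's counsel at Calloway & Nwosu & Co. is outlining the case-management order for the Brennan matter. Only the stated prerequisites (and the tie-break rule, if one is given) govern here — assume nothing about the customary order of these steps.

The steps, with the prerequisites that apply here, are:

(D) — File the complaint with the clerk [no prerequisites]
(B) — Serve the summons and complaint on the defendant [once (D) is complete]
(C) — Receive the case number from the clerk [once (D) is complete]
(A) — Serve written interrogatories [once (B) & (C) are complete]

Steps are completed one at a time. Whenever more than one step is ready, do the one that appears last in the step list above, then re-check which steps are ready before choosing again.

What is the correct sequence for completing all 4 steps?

Only (D) has no prerequisites, so it is first.
Ready: (C) and (B). (C) is listed later → (C).
(B) needed (D), now all done → (B).
Next only (A) has its prerequisites met → (A).

(D), (C), (B), (A)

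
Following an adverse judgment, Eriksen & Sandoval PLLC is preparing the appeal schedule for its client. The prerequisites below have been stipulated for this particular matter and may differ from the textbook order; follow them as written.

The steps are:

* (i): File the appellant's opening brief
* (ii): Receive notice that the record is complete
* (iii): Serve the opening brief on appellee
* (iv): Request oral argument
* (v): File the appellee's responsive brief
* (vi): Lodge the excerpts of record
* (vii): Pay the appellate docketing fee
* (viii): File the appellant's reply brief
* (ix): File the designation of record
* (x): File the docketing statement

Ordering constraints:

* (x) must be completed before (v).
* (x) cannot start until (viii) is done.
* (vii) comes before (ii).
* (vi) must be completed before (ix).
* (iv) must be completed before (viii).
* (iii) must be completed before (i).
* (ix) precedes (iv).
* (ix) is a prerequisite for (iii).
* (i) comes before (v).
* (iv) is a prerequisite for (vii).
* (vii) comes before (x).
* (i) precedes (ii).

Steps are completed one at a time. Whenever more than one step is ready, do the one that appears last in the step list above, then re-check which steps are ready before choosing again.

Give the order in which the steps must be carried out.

(vi) is the only step with nothing outstanding, so it goes first.
(ix) is the only step now ready → (ix).
Ready: (iv) and (iii). (iv) is listed later → (iv).
Now (viii), (vii) and (iii) have their prerequisites met. (viii) is listed later, so (viii) next.
Ready: (vii) and (iii). (vii) is listed later → (vii).
Ready: (x) and (iii). (x) is listed later → (x).
(iii) is the only step now ready → (iii).
(i) needed (iii), now all done → (i).
Ready: (v) and (ii). (v) is listed later → (v).
Next only (ii) has its prerequisites met → (ii).

(vi), (ix), (iv), (viii), (vii), (x), (iii), (i), (v), (ii)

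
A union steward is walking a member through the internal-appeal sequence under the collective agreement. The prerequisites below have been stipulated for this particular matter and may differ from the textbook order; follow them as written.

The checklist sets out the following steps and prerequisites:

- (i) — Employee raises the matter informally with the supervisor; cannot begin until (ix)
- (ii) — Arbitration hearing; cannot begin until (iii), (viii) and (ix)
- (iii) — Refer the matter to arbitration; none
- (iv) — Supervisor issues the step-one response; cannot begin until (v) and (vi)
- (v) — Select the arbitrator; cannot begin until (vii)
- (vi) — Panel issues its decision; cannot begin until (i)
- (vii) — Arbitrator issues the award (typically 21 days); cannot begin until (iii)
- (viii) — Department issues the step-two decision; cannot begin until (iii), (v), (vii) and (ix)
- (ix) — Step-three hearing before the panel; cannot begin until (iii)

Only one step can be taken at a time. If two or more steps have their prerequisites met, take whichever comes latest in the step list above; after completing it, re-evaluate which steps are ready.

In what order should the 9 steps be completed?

(iii) (ix) (vii) (v) (viii) (ii) (i) (vi) (iv)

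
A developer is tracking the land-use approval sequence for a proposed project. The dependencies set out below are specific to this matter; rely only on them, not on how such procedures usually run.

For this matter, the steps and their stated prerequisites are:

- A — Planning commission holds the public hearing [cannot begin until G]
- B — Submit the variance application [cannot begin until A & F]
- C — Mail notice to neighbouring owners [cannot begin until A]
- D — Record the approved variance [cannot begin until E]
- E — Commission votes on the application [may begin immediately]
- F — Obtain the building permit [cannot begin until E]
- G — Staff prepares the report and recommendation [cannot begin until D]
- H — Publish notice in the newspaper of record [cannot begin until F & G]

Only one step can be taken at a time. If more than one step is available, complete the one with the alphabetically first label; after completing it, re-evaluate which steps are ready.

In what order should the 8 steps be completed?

Only E has no prerequisites, so it is first.
Ready: D and F. D has the earlier label → D.
G now also ready, so the ready set is {F, G}; F has the earlier label → F.
G needed D, now all done → G.
A and H are both available; A has the earlier label → A.
B and C now also ready, so the ready set is {B, C, H}; B has the earlier label → B.
C and H are both available; C has the earlier label → C.
H needed F and G, now all done → H.

E, D, F, G, A, B, C, H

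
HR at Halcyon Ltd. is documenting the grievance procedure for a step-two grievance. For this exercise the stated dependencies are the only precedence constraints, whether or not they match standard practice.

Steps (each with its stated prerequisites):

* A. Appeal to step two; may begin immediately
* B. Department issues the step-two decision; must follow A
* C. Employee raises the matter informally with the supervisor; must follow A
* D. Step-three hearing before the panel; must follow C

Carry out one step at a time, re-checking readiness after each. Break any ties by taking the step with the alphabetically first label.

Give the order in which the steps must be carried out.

A → B → C → D

A has no prerequisites → A first.
Ready: B and C. B has the earlier label → B.
Next only C has its prerequisites met → C.
D needed C, now all done → D.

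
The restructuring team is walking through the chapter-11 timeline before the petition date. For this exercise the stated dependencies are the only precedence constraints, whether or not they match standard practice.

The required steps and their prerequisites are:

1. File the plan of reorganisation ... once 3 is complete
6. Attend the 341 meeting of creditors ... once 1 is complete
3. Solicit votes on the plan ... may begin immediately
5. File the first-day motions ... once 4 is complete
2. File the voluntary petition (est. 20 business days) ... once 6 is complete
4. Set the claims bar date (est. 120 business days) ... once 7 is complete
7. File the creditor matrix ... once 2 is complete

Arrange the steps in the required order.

3 1 6 2 7 4 5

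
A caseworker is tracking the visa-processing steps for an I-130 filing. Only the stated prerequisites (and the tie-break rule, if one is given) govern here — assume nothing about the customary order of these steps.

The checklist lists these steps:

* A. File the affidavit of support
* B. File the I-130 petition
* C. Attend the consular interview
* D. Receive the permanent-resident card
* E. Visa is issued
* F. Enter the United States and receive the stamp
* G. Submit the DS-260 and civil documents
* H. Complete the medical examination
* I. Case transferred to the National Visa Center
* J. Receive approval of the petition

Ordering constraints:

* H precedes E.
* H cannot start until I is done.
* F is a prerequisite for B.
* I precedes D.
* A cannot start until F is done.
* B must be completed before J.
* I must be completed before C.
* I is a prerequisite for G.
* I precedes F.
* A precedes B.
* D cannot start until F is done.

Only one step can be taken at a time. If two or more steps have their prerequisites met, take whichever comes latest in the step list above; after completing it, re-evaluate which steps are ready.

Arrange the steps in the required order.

I has no prerequisites → I first.
Ready: H, G, F and C. H is listed later → H.
G, F, E and C are all available; G is listed later → G.
F, E and C are all available; F is listed later → F.
D and A now also ready, so the ready set is {E, D, C, A}; E is listed later → E.
Now D, C and A have their prerequisites met. D is listed later, so D next.
C and A are both available; C is listed later → C.
Next only A has its prerequisites met → A.
B needed F and A, now all done → B.
J needed B, now all done → J.

I H G F E D C A B J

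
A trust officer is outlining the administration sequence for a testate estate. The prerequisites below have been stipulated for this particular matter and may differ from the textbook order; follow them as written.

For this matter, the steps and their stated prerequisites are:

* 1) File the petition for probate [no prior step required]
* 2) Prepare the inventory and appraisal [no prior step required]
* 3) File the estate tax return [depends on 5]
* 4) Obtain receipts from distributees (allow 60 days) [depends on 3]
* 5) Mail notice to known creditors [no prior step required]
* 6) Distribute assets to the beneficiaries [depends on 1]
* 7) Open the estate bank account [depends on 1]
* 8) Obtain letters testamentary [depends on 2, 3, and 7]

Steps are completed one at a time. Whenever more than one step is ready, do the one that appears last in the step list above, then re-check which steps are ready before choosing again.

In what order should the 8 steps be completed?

5, 3, 4, 2, 1, 7, 8, 6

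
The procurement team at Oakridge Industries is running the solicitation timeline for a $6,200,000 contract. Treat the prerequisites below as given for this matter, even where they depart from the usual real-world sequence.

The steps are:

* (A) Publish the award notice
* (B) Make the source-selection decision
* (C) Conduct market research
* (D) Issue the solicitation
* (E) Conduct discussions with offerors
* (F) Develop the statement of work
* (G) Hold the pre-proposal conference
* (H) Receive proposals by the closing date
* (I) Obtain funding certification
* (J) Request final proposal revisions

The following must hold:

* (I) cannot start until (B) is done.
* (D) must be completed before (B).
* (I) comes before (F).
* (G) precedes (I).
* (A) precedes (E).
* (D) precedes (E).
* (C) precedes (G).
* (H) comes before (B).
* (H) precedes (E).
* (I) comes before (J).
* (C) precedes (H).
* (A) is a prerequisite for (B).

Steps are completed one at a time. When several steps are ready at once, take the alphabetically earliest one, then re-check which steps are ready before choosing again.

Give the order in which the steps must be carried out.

(A), (C) and (D) have no prerequisites; (A) has the earlier label, so (A) is first.
(C) and (D) are both available; (C) has the earlier label → (C).
(G) and (H) now also ready, so the ready set is {(D), (G), (H)}; (D) has the earlier label → (D).
(G) and (H) are both available; (G) has the earlier label → (G).
(H) needed (C), now all done → (H).
(B) and (E) are both available; (B) has the earlier label → (B).
(I) now also ready, so the ready set is {(E), (I)}; (E) has the earlier label → (E).
(I) needed (B) and (G), now all done → (I).
Now (F) and (J) have their prerequisites met. (F) has the earlier label, so (F) next.
(J) is the only step now ready → (J).

(A) → (C) → (D) → (G) → (H) → (B) → (E) → (I) → (F) → (J)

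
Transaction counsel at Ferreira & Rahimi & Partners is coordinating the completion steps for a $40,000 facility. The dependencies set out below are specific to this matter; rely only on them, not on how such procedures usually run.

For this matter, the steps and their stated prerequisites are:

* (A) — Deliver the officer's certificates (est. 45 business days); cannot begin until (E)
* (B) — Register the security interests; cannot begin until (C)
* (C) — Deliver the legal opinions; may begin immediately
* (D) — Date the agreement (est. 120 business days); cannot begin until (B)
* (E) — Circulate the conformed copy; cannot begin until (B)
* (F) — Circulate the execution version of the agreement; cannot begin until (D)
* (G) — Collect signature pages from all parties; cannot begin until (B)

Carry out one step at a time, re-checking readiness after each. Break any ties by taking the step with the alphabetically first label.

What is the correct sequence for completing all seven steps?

(C), (B), (D), (E), (A), (F), (G)

(C) is the only step with nothing outstanding, so it goes first.
(B) is the only step now ready → (B).
(D), (E) and (G) are all available; (D) has the earlier label → (D).
(F) now also ready, so the ready set is {(E), (F), (G)}; (E) has the earlier label → (E).
Now (A), (F) and (G) have their prerequisites met. (A) has the earlier label, so (A) next.
Ready: (F) and (G). (F) has the earlier label → (F).
That leaves (G) as the only ready step → (G).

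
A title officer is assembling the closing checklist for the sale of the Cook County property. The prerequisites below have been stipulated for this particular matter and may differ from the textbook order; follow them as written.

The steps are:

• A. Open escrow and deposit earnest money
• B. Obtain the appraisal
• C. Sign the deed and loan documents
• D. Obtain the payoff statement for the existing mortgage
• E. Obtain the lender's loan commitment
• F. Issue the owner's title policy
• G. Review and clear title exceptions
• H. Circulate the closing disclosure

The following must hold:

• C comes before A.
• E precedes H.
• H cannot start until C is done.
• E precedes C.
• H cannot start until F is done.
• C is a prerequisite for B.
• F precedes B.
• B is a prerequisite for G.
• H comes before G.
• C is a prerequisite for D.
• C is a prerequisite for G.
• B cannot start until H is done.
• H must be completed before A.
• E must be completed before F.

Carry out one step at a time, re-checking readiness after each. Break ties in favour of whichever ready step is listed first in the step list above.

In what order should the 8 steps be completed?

E is the only step with nothing outstanding, so it goes first.
Now C and F have their prerequisites met. C is listed earlier, so C next.
D now also ready, so the ready set is {D, F}; D is listed earlier → D.
F is the only step now ready → F.
H needed C, E and F, now all done → H.
Now A and B have their prerequisites met. A is listed earlier, so A next.
Next only B has its prerequisites met → B.
Next only G has its prerequisites met → G.

E → C → D → F → H → A → B → G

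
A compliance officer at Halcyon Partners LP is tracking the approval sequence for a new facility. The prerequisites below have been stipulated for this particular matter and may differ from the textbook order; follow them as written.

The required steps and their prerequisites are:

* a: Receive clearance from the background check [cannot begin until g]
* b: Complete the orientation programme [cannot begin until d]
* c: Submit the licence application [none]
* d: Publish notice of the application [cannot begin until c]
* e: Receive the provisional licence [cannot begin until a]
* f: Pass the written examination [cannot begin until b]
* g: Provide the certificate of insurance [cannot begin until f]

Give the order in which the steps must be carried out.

c has no prerequisites → c first.
That leaves d as the only ready step → d.
b needed d, now all done → b.
That leaves f as the only ready step → f.
That leaves g as the only ready step → g.
a is the only step now ready → a.
e is the only step now ready → e.

c → d → b → f → g → a → e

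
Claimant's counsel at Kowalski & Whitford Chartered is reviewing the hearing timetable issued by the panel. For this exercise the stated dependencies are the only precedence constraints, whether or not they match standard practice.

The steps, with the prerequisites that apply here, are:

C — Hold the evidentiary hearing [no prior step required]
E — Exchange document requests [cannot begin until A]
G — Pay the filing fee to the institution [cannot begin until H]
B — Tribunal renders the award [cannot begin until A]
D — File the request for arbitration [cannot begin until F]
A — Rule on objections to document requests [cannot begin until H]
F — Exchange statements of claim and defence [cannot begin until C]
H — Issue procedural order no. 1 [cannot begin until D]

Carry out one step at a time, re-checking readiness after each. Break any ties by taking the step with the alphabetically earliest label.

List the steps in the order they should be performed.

C has no prerequisites → C first.
Next only F has its prerequisites met → F.
D needed F, now all done → D.
Next only H has its prerequisites met → H.
Ready: A and G. A has the earlier label → A.
B, E and G are all available; B has the earlier label → B.
Now E and G have their prerequisites met. E has the earlier label, so E next.
G needed H, now all done → G.

C, F, D, H, A, B, E, G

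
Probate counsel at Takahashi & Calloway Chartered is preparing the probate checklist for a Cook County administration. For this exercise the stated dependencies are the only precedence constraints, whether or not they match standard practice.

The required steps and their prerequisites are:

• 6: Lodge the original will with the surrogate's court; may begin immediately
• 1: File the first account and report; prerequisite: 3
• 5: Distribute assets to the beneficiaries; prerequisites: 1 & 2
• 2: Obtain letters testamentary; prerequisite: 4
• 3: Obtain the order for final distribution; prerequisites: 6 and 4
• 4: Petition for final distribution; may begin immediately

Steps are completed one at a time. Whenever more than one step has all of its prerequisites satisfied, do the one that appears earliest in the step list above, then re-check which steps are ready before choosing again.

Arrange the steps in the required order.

6 and 4 have no prerequisites; 6 is listed earlier, so 6 is first.
Next only 4 has its prerequisites met → 4.
2 and 3 are both available; 2 is listed earlier → 2.
Next only 3 has its prerequisites met → 3.
1 is the only step now ready → 1.
That leaves 5 as the only ready step → 5.

6 → 4 → 2 → 3 → 1 → 5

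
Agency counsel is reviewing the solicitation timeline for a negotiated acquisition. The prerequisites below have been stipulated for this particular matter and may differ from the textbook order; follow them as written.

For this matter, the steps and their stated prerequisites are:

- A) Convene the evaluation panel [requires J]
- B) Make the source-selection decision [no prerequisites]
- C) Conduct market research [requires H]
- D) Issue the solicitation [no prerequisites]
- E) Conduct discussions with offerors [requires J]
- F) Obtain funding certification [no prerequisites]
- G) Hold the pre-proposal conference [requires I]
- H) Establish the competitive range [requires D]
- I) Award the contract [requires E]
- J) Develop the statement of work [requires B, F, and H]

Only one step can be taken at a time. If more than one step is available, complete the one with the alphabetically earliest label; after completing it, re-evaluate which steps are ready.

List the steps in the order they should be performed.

B, D, F, H, C, J, A, E, I, G

B, D and F have no prerequisites; B has the earlier label, so B is first.
Ready: D and F. D has the earlier label → D.
Ready: F and H. F has the earlier label → F.
H needed D, now all done → H.
Now C and J have their prerequisites met. C has the earlier label, so C next.
That leaves J as the only ready step → J.
A and E are both available; A has the earlier label → A.
E is the only step now ready → E.
I needed E, now all done → I.
G needed I, now all done → G.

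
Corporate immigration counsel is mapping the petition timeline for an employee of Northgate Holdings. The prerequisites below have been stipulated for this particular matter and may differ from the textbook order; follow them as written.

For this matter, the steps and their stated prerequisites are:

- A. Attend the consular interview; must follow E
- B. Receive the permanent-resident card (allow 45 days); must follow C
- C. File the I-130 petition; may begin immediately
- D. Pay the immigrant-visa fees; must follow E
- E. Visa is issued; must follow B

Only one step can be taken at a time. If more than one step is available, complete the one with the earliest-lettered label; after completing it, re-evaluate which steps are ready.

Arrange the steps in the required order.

Only C has no prerequisites, so it is first.
B is the only step now ready → B.
That leaves E as the only ready step → E.
A and D are both available; A has the earlier label → A.
D is the only step now ready → D.

C → B → E → A → D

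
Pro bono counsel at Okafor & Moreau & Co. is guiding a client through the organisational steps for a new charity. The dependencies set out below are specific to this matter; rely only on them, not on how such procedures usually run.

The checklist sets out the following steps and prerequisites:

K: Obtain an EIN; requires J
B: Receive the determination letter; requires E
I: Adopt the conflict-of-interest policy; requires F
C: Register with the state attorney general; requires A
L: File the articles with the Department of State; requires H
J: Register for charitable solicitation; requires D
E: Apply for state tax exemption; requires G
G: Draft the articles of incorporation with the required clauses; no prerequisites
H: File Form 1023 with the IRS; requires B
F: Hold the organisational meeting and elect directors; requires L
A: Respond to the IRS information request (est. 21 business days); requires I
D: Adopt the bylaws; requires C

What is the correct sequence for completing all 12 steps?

G, E, B, H, L, F, I, A, C, D, J, K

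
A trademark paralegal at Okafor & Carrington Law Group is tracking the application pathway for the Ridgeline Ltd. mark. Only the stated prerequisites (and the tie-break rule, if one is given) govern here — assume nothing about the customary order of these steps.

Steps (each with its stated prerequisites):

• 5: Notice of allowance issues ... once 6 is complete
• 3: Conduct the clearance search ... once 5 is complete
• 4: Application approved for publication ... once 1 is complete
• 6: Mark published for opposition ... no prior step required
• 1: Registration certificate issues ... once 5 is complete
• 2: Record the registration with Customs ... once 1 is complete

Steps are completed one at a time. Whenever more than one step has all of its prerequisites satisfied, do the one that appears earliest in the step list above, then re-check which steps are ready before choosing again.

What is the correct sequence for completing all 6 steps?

6, 5, 3, 1, 4, 2

6 has no prerequisites → 6 first.
That leaves 5 as the only ready step → 5.
Now 3 and 1 have their prerequisites met. 3 is listed earlier, so 3 next.
That leaves 1 as the only ready step → 1.
Now 4 and 2 have their prerequisites met. 4 is listed earlier, so 4 next.
That leaves 2 as the only ready step → 2.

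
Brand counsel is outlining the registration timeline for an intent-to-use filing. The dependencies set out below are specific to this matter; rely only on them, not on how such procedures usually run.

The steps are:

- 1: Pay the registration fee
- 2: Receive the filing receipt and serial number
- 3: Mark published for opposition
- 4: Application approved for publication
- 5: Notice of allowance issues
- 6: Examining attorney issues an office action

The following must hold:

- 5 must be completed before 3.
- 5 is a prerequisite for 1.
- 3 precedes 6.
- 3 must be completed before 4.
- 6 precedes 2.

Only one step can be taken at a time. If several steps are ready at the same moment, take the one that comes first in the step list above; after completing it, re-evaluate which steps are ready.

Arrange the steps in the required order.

Only 5 has no prerequisites, so it is first.
Ready: 1 and 3. 1 is listed earlier → 1.
That leaves 3 as the only ready step → 3.
Ready: 4 and 6. 4 is listed earlier → 4.
6 needed 3, now all done → 6.
That leaves 2 as the only ready step → 2.

5 1 3 4 6 2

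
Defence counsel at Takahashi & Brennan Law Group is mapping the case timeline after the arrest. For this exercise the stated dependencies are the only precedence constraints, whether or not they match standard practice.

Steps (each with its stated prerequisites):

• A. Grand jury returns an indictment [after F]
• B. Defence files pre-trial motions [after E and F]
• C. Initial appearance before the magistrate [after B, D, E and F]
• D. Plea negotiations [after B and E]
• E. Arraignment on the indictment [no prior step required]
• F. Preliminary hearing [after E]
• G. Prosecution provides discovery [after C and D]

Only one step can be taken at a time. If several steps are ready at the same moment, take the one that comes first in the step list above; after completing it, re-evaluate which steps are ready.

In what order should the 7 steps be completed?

E has no prerequisites → E first.
Next only F has its prerequisites met → F.
Now A and B have their prerequisites met. A is listed earlier, so A next.
B is the only step now ready → B.
Next only D has its prerequisites met → D.
Next only C has its prerequisites met → C.
That leaves G as the only ready step → G.

E, F, A, B, D, C, G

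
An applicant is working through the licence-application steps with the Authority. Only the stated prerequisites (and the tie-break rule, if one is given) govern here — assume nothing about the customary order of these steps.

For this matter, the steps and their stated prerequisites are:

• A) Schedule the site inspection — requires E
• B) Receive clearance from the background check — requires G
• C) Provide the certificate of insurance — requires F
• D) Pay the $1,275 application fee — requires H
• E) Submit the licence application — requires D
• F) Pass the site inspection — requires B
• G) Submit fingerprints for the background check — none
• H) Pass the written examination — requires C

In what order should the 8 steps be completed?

Only G has no prerequisites, so it is first.
B needed G, now all done → B.
F needed B, now all done → F.
C needed F, now all done → C.
That leaves H as the only ready step → H.
D needed H, now all done → D.
E needed D, now all done → E.
Next only A has its prerequisites met → A.

G, B, F, C, H, D, E, A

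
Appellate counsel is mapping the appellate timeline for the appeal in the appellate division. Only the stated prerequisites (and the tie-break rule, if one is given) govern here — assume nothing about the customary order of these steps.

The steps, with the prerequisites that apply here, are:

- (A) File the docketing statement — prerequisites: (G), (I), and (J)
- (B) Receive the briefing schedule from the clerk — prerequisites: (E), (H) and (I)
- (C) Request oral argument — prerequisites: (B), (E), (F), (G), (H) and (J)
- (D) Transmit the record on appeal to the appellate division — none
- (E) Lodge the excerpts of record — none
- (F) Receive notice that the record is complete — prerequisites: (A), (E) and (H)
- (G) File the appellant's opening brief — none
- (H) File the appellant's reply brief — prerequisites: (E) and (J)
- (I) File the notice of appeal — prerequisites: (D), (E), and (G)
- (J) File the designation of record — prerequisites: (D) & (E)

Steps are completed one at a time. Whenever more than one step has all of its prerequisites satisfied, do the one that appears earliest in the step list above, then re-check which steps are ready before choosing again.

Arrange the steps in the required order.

(D), (E), (G), (I), (J), (A), (H), (B), (F), (C)

Nothing is required for (D), (E) and (G). (D) is listed earlier → (D) first.
Ready: (E) and (G). (E) is listed earlier → (E).
(J) now also ready, so the ready set is {(G), (J)}; (G) is listed earlier → (G).
(I) and (J) are both available; (I) is listed earlier → (I).
Next only (J) has its prerequisites met → (J).
Ready: (A) and (H). (A) is listed earlier → (A).
(H) needed (E) and (J), now all done → (H).
(B) and (F) are both available; (B) is listed earlier → (B).
(F) needed (A), (E) and (H), now all done → (F).
(C) needed (B), (E), (F), (G), (H) and (J), now all done → (C).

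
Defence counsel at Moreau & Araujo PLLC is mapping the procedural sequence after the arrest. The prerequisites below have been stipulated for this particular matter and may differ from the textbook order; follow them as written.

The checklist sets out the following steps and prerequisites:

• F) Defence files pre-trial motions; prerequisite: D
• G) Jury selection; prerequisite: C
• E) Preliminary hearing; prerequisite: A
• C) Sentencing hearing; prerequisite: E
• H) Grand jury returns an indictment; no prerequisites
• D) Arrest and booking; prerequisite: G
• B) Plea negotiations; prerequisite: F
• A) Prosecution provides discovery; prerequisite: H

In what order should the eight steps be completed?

H → A → E → C → G → D → F → B

Only H has no prerequisites, so it is first.
A is the only step now ready → A.
E needed A, now all done → E.
Next only C has its prerequisites met → C.
G needed C, now all done → G.
Next only D has its prerequisites met → D.
Next only F has its prerequisites met → F.
B is the only step now ready → B.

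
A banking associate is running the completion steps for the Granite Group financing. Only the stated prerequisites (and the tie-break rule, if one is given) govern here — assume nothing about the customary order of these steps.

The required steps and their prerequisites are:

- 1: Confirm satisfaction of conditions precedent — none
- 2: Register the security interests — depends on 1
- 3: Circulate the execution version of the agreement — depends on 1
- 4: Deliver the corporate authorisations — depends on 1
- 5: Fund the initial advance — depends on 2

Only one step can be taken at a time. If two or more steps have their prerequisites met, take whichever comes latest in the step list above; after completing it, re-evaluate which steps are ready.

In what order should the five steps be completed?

1 has no prerequisites → 1 first.
Ready: 4, 3 and 2. 4 is listed later → 4.
Ready: 3 and 2. 3 is listed later → 3.
Next only 2 has its prerequisites met → 2.
Next only 5 has its prerequisites met → 5.

1 4 3 2 5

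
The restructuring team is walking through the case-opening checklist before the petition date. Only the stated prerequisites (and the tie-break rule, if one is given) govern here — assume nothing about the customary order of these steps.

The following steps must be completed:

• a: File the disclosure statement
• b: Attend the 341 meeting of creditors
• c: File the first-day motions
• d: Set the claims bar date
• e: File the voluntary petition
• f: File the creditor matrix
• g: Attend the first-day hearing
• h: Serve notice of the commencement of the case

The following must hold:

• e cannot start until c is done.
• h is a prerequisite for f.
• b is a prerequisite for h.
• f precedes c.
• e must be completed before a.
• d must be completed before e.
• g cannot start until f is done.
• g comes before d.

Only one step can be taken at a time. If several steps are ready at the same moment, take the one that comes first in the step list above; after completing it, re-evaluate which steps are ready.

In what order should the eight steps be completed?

b is the only step with nothing outstanding, so it goes first.
h needed b, now all done → h.
f needed h, now all done → f.
Ready: c and g. c is listed earlier → c.
g needed f, now all done → g.
d is the only step now ready → d.
e needed c and d, now all done → e.
a needed e, now all done → a.

b, h, f, c, g, d, e, a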